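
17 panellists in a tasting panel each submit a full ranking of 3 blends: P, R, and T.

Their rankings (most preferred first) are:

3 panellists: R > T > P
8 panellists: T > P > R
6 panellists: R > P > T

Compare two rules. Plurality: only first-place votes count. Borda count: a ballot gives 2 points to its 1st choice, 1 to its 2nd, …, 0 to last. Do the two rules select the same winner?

No

Plurality first-place counts: P 0, R 9, T 8 → R.
Borda totals: P 14, R 18, T 19 → T.
The two rules disagree: plurality picks R, Borda picks T.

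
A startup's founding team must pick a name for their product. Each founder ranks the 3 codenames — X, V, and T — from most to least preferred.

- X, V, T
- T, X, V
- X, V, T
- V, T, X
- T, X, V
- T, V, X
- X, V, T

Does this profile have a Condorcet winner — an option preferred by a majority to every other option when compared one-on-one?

No

Head-to-head results (7 voters total):
X vs V: X wins 5–2.
X vs T: T wins 4–3.
V vs T: V wins 4–3.
No candidate beats all others: X beats V beats T beats X, a majority cycle.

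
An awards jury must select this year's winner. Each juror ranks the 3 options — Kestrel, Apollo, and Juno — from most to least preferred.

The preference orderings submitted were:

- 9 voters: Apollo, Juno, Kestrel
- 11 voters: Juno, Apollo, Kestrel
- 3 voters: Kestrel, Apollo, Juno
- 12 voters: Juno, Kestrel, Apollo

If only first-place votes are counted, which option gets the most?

First-place vote totals:
  Kestrel: 3
  Apollo: 9
  Juno: 23
Juno has the most first-place votes.

Juno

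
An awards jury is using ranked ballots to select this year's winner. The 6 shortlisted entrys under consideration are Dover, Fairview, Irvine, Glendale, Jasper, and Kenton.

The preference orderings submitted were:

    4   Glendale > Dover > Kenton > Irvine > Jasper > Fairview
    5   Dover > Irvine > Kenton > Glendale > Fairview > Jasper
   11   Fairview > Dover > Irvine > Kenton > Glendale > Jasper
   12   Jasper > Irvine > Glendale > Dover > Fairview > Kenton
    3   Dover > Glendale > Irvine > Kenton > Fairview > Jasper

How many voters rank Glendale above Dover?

Ballots ranking Glendale above Dover: 4+12 = 16.
Ballots ranking Dover above Glendale: 5+11+3 = 19.
So 16 of 35 voters prefer Glendale to Dover.

16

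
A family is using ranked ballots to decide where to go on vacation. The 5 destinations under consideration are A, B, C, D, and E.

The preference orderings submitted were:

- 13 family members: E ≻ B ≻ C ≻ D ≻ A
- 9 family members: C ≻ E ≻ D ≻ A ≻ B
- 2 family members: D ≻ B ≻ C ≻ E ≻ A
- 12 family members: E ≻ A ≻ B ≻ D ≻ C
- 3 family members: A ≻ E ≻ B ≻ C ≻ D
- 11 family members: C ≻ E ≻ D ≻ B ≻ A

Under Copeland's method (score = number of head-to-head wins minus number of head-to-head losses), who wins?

Pairwise results:
  A vs B: B wins 26–24.
  A vs C: C wins 35–15.
  A vs D: D wins 35–15.
  A vs E: E wins 47–3.
  B vs C: B wins 30–20.
  B vs D: B wins 28–22.
  B vs E: E wins 48–2.
  C vs D: C wins 36–14.
  C vs E: E wins 28–22.
  D vs E: E wins 48–2.
Copeland scores (wins − losses):
  A: 0 − 4 = -4
  B: 3 − 1 = 2
  C: 2 − 2 = 0
  D: 1 − 3 = -2
  E: 4 − 0 = 4
E has the best Copeland score.

E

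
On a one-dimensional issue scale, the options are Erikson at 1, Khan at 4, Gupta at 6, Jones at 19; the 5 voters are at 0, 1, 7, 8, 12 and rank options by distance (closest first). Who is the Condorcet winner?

Gupta

With single-peaked preferences on a line, the Condorcet winner is the candidate closest to the median voter.
The median voter (position 7) is closest to Gupta at 6.
Check: Gupta vs Khan — voters closer to Gupta: 3 of 5.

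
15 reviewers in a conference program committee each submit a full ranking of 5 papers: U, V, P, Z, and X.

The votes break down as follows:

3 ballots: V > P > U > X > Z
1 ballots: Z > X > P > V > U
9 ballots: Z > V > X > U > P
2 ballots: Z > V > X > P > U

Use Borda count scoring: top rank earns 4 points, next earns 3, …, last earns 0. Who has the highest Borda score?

Borda scores:
  U: 3·2 + 0 + 9·1 + 2·0 = 15
  V: 3·4 + 1 + 9·3 + 2·3 = 46
  P: 3·3 + 2 + 9·0 + 2·1 = 13
  Z: 3·0 + 4 + 9·4 + 2·4 = 48
  X: 3·1 + 3 + 9·2 + 2·2 = 28
Z has the highest total.

Z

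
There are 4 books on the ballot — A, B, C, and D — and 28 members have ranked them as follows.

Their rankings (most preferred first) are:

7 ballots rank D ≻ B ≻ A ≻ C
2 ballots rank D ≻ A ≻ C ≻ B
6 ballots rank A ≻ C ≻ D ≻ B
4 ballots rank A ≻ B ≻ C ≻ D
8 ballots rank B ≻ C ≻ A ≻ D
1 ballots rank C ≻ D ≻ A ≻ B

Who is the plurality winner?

A

First-place vote totals:
  A: 10
  B: 8
  C: 1
  D: 9
A has the most first-place votes.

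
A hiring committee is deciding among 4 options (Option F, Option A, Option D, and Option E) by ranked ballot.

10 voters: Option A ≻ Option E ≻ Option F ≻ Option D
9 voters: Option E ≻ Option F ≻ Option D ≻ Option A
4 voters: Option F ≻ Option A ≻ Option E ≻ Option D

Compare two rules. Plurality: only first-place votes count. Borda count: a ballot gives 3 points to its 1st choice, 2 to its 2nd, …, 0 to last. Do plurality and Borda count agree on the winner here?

No

Plurality first-place counts: Option F 4, Option A 10, Option D 0, Option E 9 → Option A.
Borda totals: Option F 40, Option A 38, Option D 9, Option E 51 → Option E.
The two rules disagree: plurality picks Option A, Borda picks Option E.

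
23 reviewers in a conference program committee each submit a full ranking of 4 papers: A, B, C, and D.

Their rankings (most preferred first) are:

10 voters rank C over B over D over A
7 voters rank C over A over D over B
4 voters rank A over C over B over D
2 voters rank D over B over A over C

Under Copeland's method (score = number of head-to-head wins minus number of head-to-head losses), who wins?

Pairwise results:
  A vs B: B wins 12–11.
  A vs C: C wins 17–6.
  A vs D: D wins 12–11.
  B vs C: C wins 21–2.
  B vs D: B wins 14–9.
  C vs D: C wins 21–2.
Copeland scores (wins − losses):
  A: 0 − 3 = -3
  B: 2 − 1 = 1
  C: 3 − 0 = 3
  D: 1 − 2 = -1
C has the best Copeland score.

C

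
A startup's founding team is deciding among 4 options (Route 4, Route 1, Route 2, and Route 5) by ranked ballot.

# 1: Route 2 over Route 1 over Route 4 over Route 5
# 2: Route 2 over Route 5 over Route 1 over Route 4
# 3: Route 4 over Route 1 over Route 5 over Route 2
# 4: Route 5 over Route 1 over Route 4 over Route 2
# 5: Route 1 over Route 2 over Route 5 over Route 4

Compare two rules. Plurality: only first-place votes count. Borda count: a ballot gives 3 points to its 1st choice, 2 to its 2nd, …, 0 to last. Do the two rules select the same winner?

No

Plurality first-place counts: Route 4 1, Route 1 1, Route 2 2, Route 5 1 → Route 2.
Borda totals: Route 4 5, Route 1 10, Route 2 8, Route 5 7 → Route 1.
The two rules disagree: plurality picks Route 2, Borda picks Route 1.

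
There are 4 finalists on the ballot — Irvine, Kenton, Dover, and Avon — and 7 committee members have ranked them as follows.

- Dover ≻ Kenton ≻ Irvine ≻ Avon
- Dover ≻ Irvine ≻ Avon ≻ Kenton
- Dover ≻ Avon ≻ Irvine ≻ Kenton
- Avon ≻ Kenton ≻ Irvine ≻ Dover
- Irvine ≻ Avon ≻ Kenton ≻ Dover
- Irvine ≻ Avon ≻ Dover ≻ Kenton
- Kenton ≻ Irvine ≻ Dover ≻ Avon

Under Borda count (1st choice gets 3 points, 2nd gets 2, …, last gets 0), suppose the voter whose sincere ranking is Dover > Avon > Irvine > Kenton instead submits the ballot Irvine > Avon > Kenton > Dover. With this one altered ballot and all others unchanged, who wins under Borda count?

Irvine

Borda totals with the altered ballot: Irvine 15, Kenton 9, Dover 8, Avon 10.
The winner is unchanged: still Irvine.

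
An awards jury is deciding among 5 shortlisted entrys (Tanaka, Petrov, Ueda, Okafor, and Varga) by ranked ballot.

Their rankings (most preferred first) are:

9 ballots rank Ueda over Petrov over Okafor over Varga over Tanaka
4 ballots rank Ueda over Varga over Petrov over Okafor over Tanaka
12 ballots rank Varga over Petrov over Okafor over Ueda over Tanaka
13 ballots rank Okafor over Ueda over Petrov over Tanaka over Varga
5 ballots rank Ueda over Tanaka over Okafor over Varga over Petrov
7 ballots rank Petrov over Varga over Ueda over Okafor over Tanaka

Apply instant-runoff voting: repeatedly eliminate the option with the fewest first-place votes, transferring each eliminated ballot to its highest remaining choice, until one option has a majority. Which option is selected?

Ueda

Round 1: Ueda 18, Okafor 13, Varga 12, Petrov 7, Tanaka 0. Tanaka has the fewest and is eliminated.
Round 2: Ueda 18, Okafor 13, Varga 12, Petrov 7. Petrov has the fewest and is eliminated.
Round 3: Varga 19, Ueda 18, Okafor 13. Okafor has the fewest and is eliminated.
Round 4: Ueda 31, Varga 19. Ueda has a majority.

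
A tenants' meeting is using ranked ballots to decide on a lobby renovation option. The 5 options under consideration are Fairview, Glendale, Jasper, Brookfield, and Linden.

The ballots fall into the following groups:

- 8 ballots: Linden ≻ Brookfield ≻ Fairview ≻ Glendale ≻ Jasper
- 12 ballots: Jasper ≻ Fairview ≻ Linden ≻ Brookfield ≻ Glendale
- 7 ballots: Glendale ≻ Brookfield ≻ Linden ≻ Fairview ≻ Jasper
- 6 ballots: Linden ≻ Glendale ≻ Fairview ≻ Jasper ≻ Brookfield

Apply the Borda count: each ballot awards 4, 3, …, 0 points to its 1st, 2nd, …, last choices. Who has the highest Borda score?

Linden

Borda scores:
  Fairview: 8·2 + 12·3 + 7·1 + 6·2 = 71
  Glendale: 8·1 + 12·0 + 7·4 + 6·3 = 54
  Jasper: 8·0 + 12·4 + 7·0 + 6·1 = 54
  Brookfield: 8·3 + 12·1 + 7·3 + 6·0 = 57
  Linden: 8·4 + 12·2 + 7·2 + 6·4 = 94
Linden has the highest total.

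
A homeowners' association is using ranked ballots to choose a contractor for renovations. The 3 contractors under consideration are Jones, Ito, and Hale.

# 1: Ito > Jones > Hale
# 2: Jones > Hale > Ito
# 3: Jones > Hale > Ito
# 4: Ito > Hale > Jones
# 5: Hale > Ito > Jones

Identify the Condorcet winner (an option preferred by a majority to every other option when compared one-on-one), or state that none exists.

Head-to-head results (5 voters total):
Jones vs Ito: Ito wins 3–2.
Jones vs Hale: Jones wins 3–2.
Ito vs Hale: Hale wins 3–2.
No candidate beats all others: Jones beats Hale beats Ito beats Jones, a majority cycle.

There is no Condorcet winner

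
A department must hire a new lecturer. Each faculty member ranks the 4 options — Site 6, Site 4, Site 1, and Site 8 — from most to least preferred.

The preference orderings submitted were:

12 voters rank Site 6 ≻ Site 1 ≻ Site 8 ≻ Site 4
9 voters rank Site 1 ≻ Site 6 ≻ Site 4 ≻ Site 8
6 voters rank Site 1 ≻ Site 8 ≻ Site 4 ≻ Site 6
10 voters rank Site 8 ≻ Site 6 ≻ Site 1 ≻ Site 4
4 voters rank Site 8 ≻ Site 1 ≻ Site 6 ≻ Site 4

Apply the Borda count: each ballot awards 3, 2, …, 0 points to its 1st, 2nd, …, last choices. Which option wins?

Borda scores:
  Site 6: 12·3 + 9·2 + 6·0 + 10·2 + 4·1 = 78
  Site 4: 12·0 + 9·1 + 6·1 + 10·0 + 4·0 = 15
  Site 1: 12·2 + 9·3 + 6·3 + 10·1 + 4·2 = 87
  Site 8: 12·1 + 9·0 + 6·2 + 10·3 + 4·3 = 66
Site 1 has the highest total.

Site 1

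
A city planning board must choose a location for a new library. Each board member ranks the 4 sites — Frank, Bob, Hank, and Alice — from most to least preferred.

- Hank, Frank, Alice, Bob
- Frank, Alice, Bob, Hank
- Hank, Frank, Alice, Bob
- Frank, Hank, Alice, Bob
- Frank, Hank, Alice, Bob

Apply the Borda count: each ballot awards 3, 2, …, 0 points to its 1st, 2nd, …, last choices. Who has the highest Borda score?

Frank

Borda scores:
  Frank: 2 + 3 + 2 + 3 + 3 = 13
  Bob: 0 + 1 + 0 + 0 + 0 = 1
  Hank: 3 + 0 + 3 + 2 + 2 = 10
  Alice: 1 + 2 + 1 + 1 + 1 = 6
Frank has the highest total.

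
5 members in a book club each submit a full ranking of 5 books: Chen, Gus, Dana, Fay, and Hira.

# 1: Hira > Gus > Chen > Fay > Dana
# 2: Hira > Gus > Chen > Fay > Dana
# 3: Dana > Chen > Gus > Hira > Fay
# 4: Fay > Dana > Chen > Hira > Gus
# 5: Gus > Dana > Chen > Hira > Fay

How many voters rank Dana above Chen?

3

Ballots ranking Dana above Chen: 3.
Ballots ranking Chen above Dana: 2.
So 3 of 5 voters prefer Dana to Chen.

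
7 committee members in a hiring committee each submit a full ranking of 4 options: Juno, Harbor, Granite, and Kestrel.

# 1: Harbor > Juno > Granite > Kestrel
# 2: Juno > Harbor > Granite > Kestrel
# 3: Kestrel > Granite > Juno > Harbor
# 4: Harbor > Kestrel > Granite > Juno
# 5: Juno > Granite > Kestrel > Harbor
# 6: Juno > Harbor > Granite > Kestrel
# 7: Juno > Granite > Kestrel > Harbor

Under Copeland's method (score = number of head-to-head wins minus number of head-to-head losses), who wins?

Pairwise results:
  Juno vs Harbor: Juno wins 5–2.
  Juno vs Granite: Juno wins 5–2.
  Juno vs Kestrel: Juno wins 5–2.
  Harbor vs Granite: Harbor wins 4–3.
  Harbor vs Kestrel: Harbor wins 4–3.
  Granite vs Kestrel: Granite wins 5–2.
Copeland scores (wins − losses):
  Juno: 3 − 0 = 3
  Harbor: 2 − 1 = 1
  Granite: 1 − 2 = -1
  Kestrel: 0 − 3 = -3
Juno has the best Copeland score.

Juno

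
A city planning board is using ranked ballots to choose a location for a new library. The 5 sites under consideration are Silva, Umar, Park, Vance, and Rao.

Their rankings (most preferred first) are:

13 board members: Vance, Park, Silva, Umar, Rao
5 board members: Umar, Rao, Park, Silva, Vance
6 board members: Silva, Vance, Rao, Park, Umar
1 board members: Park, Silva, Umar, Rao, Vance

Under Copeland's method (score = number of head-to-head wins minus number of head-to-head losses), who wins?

Pairwise results:
  Silva vs Umar: Silva wins 20–5.
  Silva vs Park: Park wins 19–6.
  Silva vs Vance: Vance wins 13–12.
  Silva vs Rao: Silva wins 20–5.
  Umar vs Park: Park wins 20–5.
  Umar vs Vance: Vance wins 19–6.
  Umar vs Rao: Umar wins 19–6.
  Park vs Vance: Vance wins 19–6.
  Park vs Rao: Park wins 14–11.
  Vance vs Rao: Vance wins 19–6.
Copeland scores (wins − losses):
  Silva: 2 − 2 = 0
  Umar: 1 − 3 = -2
  Park: 3 − 1 = 2
  Vance: 4 − 0 = 4
  Rao: 0 − 4 = -4
Vance has the best Copeland score.

Vance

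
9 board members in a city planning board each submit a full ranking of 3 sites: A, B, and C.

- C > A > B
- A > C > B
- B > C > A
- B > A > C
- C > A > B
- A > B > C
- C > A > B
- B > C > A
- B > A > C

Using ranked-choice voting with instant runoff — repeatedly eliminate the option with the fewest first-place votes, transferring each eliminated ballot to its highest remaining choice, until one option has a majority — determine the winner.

Round 1: B 4, C 3, A 2. A has the fewest and is eliminated.
Round 2: B 5, C 4. B has a majority.

B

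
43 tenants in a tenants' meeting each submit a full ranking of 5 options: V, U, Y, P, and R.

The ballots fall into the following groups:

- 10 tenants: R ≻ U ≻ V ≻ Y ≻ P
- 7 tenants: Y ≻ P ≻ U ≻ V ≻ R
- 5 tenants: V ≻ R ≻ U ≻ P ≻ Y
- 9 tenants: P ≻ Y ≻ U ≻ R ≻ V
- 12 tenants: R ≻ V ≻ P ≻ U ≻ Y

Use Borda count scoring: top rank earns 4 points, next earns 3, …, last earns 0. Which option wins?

Borda scores:
  V: 10·2 + 7·1 + 5·4 + 9·0 + 12·3 = 83
  U: 10·3 + 7·2 + 5·2 + 9·2 + 12·1 = 84
  Y: 10·1 + 7·4 + 5·0 + 9·3 + 12·0 = 65
  P: 10·0 + 7·3 + 5·1 + 9·4 + 12·2 = 86
  R: 10·4 + 7·0 + 5·3 + 9·1 + 12·4 = 112
R has the highest total.

R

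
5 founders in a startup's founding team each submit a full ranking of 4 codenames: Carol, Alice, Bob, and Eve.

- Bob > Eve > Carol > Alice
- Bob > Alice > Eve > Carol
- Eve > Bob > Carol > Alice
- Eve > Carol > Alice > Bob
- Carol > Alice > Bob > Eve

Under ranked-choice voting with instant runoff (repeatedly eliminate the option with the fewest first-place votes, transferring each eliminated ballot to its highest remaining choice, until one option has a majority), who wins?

Round 1: Bob 2, Eve 2, Carol 1, Alice 0. Alice has the fewest and is eliminated.
Round 2: Bob 2, Eve 2, Carol 1. Carol has the fewest and is eliminated.
Round 3: Bob 3, Eve 2. Bob has a majority.

Bob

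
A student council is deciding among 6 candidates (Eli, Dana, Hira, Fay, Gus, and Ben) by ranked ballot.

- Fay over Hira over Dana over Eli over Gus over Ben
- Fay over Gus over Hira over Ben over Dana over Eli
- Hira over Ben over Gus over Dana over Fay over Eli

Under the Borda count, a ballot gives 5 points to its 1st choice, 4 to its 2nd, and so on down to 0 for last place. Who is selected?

Borda scores:
  Eli: 2 + 0 + 0 = 2
  Dana: 3 + 1 + 2 = 6
  Hira: 4 + 3 + 5 = 12
  Fay: 5 + 5 + 1 = 11
  Gus: 1 + 4 + 3 = 8
  Ben: 0 + 2 + 4 = 6
Hira has the highest total.

Hira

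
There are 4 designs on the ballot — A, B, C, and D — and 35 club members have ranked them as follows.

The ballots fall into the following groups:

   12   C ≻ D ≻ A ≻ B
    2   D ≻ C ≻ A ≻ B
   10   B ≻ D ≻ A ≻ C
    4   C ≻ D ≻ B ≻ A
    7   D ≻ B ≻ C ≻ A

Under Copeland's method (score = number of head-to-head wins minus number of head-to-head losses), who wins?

D

Pairwise results:
  A vs B: B wins 21–14.
  A vs C: C wins 25–10.
  A vs D: D wins 35–0.
  B vs C: C wins 18–17.
  B vs D: D wins 25–10.
  C vs D: D wins 19–16.
Copeland scores (wins − losses):
  A: 0 − 3 = -3
  B: 1 − 2 = -1
  C: 2 − 1 = 1
  D: 3 − 0 = 3
D has the best Copeland score.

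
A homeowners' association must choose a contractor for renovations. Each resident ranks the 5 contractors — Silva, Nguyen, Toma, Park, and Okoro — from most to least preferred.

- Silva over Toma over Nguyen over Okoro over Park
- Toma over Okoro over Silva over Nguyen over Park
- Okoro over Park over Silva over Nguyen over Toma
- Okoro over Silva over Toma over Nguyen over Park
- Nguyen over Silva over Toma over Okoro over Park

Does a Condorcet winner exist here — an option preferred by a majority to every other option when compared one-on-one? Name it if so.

No Condorcet winner

Head-to-head results (5 voters total):
Silva vs Nguyen: Silva wins 4–1.
Silva vs Toma: Silva wins 4–1.
Silva vs Park: Silva wins 4–1.
Silva vs Okoro: Okoro wins 3–2.
Nguyen vs Toma: Toma wins 3–2.
Nguyen vs Park: Nguyen wins 4–1.
Nguyen vs Okoro: Okoro wins 3–2.
Toma vs Park: Toma wins 4–1.
Toma vs Okoro: Toma wins 3–2.
Park vs Okoro: Okoro wins 5–0.
No candidate beats all others: Silva beats Toma beats Okoro beats Silva, a majority cycle.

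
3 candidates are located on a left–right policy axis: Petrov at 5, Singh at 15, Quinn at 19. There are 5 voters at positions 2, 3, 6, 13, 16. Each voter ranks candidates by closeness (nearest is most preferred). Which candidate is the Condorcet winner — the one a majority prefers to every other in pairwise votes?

With single-peaked preferences on a line, the Condorcet winner is the candidate closest to the median voter.
The median voter (position 6) is closest to Petrov at 5.
Check: Petrov vs Singh — voters closer to Petrov: 3 of 5.

Petrov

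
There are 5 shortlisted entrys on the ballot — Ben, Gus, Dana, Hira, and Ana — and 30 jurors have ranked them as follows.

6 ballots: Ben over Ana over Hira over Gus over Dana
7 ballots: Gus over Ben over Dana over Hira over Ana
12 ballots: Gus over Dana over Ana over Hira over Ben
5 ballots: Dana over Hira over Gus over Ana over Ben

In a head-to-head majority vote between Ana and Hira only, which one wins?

Ballots ranking Ana above Hira: 6+12 = 18.
Ballots ranking Hira above Ana: 7+5 = 12.
Ana wins the head-to-head, 18–12.

Ana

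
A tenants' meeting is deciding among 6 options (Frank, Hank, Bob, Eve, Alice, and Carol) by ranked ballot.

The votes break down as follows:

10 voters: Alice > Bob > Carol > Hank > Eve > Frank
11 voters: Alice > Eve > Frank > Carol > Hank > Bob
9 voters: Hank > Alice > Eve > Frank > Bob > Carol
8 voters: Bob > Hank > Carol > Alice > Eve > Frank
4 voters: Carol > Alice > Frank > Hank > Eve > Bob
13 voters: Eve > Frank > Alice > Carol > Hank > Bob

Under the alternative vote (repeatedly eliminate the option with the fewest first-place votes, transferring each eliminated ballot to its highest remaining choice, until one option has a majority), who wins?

Round 1: Alice 21, Eve 13, Hank 9, Bob 8, Carol 4, Frank 0. Frank has the fewest and is eliminated.
Round 2: Alice 21, Eve 13, Hank 9, Bob 8, Carol 4. Carol has the fewest and is eliminated.
Round 3: Alice 25, Eve 13, Hank 9, Bob 8. Bob has the fewest and is eliminated.
Round 4: Alice 25, Hank 17, Eve 13. Eve has the fewest and is eliminated.
Round 5: Alice 38, Hank 17. Alice has a majority.

Alice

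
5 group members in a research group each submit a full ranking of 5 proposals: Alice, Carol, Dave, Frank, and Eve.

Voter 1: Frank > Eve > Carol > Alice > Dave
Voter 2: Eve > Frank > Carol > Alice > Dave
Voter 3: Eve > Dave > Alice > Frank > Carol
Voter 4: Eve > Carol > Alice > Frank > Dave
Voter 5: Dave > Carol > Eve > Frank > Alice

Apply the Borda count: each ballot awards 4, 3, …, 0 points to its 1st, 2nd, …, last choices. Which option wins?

Borda scores:
  Alice: 1 + 1 + 2 + 2 + 0 = 6
  Carol: 2 + 2 + 0 + 3 + 3 = 10
  Dave: 0 + 0 + 3 + 0 + 4 = 7
  Frank: 4 + 3 + 1 + 1 + 1 = 10
  Eve: 3 + 4 + 4 + 4 + 2 = 17
Eve has the highest total.

Eve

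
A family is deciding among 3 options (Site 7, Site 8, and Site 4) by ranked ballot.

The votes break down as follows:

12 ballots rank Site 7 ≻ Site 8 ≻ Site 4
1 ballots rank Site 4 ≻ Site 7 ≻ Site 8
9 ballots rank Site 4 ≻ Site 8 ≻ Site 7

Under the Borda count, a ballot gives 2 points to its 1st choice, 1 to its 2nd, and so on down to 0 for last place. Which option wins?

Site 7

Borda scores:
  Site 7: 12·2 + 1 + 9·0 = 25
  Site 8: 12·1 + 0 + 9·1 = 21
  Site 4: 12·0 + 2 + 9·2 = 20
Site 7 has the highest total.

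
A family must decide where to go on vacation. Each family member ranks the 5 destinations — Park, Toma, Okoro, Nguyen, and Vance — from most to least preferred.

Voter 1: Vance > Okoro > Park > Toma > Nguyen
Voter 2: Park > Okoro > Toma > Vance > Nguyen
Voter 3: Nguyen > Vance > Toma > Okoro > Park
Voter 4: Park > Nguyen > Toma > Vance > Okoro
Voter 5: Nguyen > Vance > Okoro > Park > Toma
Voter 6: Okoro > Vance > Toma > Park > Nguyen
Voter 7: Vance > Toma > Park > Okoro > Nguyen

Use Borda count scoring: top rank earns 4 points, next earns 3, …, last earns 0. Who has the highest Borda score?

Vance

Borda scores:
  Park: 2 + 4 + 0 + 4 + 1 + 1 + 2 = 14
  Toma: 1 + 2 + 2 + 2 + 0 + 2 + 3 = 12
  Okoro: 3 + 3 + 1 + 0 + 2 + 4 + 1 = 14
  Nguyen: 0 + 0 + 4 + 3 + 4 + 0 + 0 = 11
  Vance: 4 + 1 + 3 + 1 + 3 + 3 + 4 = 19
Vance has the highest total.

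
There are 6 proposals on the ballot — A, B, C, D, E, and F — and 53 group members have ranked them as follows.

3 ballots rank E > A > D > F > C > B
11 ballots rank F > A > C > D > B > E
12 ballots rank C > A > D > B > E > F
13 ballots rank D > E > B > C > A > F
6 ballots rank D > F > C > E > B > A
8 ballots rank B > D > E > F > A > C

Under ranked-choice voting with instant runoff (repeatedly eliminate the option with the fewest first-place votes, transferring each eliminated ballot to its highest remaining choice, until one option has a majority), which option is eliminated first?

A

Round 1: D 19, C 12, F 11, B 8, E 3, A 0. A has the fewest and is eliminated.
Round 2: D 19, C 12, F 11, B 8, E 3. E has the fewest and is eliminated.
Round 3: D 22, C 12, F 11, B 8. B has the fewest and is eliminated.
Round 4: D 30, C 12, F 11. D has a majority.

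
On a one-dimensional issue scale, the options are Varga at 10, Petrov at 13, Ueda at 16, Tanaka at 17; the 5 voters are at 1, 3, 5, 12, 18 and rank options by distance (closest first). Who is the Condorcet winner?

With single-peaked preferences on a line, the Condorcet winner is the candidate closest to the median voter.
The median voter (position 5) is closest to Varga at 10.
Check: Varga vs Tanaka — voters closer to Varga: 4 of 5.

Varga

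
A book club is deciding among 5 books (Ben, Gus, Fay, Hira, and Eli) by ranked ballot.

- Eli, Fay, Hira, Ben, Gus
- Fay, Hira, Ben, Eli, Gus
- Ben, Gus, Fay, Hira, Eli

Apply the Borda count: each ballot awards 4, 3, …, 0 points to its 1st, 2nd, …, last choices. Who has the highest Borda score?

Fay

Borda scores:
  Ben: 1 + 2 + 4 = 7
  Gus: 0 + 0 + 3 = 3
  Fay: 3 + 4 + 2 = 9
  Hira: 2 + 3 + 1 = 6
  Eli: 4 + 1 + 0 = 5
Fay has the highest total.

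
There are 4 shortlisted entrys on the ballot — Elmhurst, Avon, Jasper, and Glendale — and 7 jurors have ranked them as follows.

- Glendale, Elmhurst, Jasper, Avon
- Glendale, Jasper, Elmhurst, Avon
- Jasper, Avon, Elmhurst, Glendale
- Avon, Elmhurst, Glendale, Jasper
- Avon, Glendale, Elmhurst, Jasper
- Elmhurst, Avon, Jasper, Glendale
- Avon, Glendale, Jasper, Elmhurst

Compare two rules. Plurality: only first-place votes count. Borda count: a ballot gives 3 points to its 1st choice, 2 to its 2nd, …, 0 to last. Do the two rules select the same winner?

Yes

Plurality first-place counts: Elmhurst 1, Avon 3, Jasper 1, Glendale 2 → Avon.
Borda totals: Elmhurst 10, Avon 13, Jasper 8, Glendale 11 → Avon.
The two rules agree on Avon.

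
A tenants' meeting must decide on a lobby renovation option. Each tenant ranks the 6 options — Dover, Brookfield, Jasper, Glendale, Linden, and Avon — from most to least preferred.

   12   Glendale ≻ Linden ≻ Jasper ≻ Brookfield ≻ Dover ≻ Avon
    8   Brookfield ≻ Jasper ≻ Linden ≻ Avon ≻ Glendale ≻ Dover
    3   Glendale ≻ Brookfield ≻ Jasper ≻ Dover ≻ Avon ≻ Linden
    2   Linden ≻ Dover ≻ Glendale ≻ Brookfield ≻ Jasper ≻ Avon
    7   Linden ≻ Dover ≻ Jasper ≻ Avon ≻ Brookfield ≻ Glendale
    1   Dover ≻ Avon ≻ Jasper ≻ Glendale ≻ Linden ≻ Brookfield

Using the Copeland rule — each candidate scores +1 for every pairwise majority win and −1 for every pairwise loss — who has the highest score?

Linden

Pairwise results:
  Dover vs Brookfield: Brookfield wins 23–10.
  Dover vs Jasper: Jasper wins 23–10.
  Dover vs Glendale: Glendale wins 23–10.
  Dover vs Linden: Linden wins 29–4.
  Dover vs Avon: Dover wins 25–8.
  Brookfield vs Jasper: Jasper wins 20–13.
  Brookfield vs Glendale: Glendale wins 18–15.
  Brookfield vs Linden: Linden wins 22–11.
  Brookfield vs Avon: Brookfield wins 25–8.
  Jasper vs Glendale: Glendale wins 17–16.
  Jasper vs Linden: Linden wins 21–12.
  Jasper vs Avon: Jasper wins 32–1.
  Glendale vs Linden: Linden wins 17–16.
  Glendale vs Avon: Glendale wins 17–16.
  Linden vs Avon: Linden wins 29–4.
Copeland scores (wins − losses):
  Dover: 1 − 4 = -3
  Brookfield: 2 − 3 = -1
  Jasper: 3 − 2 = 1
  Glendale: 4 − 1 = 3
  Linden: 5 − 0 = 5
  Avon: 0 − 5 = -5
Linden has the best Copeland score.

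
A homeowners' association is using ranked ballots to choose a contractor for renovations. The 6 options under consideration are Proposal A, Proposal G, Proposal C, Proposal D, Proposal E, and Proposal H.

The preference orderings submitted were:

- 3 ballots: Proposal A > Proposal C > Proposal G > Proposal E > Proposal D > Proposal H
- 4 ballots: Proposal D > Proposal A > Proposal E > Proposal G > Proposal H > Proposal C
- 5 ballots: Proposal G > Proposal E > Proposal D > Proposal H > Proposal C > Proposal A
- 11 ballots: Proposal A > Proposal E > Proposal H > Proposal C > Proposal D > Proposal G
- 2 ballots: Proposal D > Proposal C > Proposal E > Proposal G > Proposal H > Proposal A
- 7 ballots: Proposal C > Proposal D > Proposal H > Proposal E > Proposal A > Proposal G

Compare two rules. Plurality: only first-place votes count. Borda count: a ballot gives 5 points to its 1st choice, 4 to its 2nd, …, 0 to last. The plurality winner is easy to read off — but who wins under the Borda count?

Plurality first-place counts: Proposal A 14, Proposal G 5, Proposal C 7, Proposal D 6, Proposal E 0, Proposal H 0 → Proposal A.
Borda totals: Proposal A 93, Proposal G 46, Proposal C 82, Proposal D 87, Proposal E 102, Proposal H 70 → Proposal E.

Proposal E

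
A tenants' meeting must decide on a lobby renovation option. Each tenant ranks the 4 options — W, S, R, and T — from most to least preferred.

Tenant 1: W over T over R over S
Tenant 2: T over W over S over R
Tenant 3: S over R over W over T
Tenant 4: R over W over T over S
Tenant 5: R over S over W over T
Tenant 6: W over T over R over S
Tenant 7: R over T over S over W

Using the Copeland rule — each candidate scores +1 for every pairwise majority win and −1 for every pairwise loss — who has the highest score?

R

Pairwise results:
  W vs S: W wins 4–3.
  W vs R: R wins 4–3.
  W vs T: W wins 5–2.
  S vs R: R wins 5–2.
  S vs T: T wins 5–2.
  R vs T: R wins 4–3.
Copeland scores (wins − losses):
  W: 2 − 1 = 1
  S: 0 − 3 = -3
  R: 3 − 0 = 3
  T: 1 − 2 = -1
R has the best Copeland score.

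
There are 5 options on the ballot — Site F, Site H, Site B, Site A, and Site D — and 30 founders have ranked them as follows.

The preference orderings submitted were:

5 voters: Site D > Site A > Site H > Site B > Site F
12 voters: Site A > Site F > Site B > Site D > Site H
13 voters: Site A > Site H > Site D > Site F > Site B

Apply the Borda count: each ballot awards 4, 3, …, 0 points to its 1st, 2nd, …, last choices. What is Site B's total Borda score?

29

Borda scores:
  Site F: 5·0 + 12·3 + 13·1 = 49
  Site H: 5·2 + 12·0 + 13·3 = 49
  Site B: 5·1 + 12·2 + 13·0 = 29
  Site A: 5·3 + 12·4 + 13·4 = 115
  Site D: 5·4 + 12·1 + 13·2 = 58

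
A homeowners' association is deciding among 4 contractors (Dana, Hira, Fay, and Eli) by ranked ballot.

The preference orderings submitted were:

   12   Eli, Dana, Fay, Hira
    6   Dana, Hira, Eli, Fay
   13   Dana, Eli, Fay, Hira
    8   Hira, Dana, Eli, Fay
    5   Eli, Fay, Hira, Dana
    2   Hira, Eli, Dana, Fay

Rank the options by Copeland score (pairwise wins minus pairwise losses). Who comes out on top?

Dana

Pairwise results:
  Dana vs Hira: Dana wins 31–15.
  Dana vs Fay: Dana wins 41–5.
  Dana vs Eli: Dana wins 27–19.
  Hira vs Fay: Fay wins 30–16.
  Hira vs Eli: Eli wins 30–16.
  Fay vs Eli: Eli wins 46–0.
Copeland scores (wins − losses):
  Dana: 3 − 0 = 3
  Hira: 0 − 3 = -3
  Fay: 1 − 2 = -1
  Eli: 2 − 1 = 1
Dana has the best Copeland score.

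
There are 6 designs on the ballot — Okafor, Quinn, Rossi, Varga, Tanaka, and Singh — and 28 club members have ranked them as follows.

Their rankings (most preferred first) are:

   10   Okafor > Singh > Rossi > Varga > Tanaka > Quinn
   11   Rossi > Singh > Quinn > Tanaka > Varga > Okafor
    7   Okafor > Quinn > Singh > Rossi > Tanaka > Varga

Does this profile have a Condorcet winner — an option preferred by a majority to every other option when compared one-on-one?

Head-to-head results (28 voters total):
Okafor vs Quinn: Okafor wins 17–11.
Okafor vs Rossi: Okafor wins 17–11.
Okafor vs Varga: Okafor wins 17–11.
Okafor vs Tanaka: Okafor wins 17–11.
Okafor vs Singh: Okafor wins 17–11.
Quinn vs Rossi: Rossi wins 21–7.
Quinn vs Varga: Quinn wins 18–10.
Quinn vs Tanaka: Quinn wins 18–10.
Quinn vs Singh: Singh wins 21–7.
Rossi vs Varga: Rossi wins 28–0.
Rossi vs Tanaka: Rossi wins 28–0.
Rossi vs Singh: Singh wins 17–11.
Varga vs Tanaka: Tanaka wins 18–10.
Varga vs Singh: Singh wins 28–0.
Tanaka vs Singh: Singh wins 28–0.
Okafor beats each rival — Quinn (17–11), Rossi (17–11), Varga (17–11), Tanaka (17–11), Singh (17–11) — so Okafor is the Condorcet winner.

Yes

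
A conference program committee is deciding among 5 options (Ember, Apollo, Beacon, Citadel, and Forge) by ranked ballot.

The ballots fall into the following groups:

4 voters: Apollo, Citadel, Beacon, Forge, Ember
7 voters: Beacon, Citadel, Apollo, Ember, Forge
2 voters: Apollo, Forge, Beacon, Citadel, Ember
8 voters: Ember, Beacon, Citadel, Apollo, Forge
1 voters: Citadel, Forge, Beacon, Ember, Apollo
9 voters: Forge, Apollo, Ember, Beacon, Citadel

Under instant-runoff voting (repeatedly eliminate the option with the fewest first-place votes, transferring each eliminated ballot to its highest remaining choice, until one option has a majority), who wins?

Beacon

Round 1: Forge 9, Ember 8, Beacon 7, Apollo 6, Citadel 1. Citadel has the fewest and is eliminated.
Round 2: Forge 10, Ember 8, Beacon 7, Apollo 6. Apollo has the fewest and is eliminated.
Round 3: Forge 12, Beacon 11, Ember 8. Ember has the fewest and is eliminated.
Round 4: Beacon 19, Forge 12. Beacon has a majority.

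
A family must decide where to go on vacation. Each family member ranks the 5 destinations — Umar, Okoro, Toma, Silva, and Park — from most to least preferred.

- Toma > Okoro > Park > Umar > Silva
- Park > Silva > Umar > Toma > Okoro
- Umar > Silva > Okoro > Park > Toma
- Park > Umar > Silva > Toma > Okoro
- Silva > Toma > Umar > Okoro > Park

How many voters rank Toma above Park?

Ballots ranking Toma above Park: 2.
Ballots ranking Park above Toma: 3.
So 2 of 5 voters prefer Toma to Park.

2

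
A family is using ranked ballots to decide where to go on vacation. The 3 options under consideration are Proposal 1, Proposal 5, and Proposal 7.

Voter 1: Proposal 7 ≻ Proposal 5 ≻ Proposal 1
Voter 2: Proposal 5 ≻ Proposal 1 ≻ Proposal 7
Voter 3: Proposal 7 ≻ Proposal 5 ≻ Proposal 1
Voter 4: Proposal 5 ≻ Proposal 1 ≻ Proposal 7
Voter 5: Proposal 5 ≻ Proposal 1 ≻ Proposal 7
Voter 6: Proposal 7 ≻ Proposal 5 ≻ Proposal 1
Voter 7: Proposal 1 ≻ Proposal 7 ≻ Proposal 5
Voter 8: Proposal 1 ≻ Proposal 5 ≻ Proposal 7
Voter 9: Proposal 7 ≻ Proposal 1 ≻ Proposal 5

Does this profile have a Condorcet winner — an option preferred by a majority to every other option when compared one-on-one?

No

Head-to-head results (9 voters total):
Proposal 1 vs Proposal 5: Proposal 5 wins 6–3.
Proposal 1 vs Proposal 7: Proposal 1 wins 5–4.
Proposal 5 vs Proposal 7: Proposal 7 wins 5–4.
No candidate beats all others: Proposal 1 beats Proposal 7 beats Proposal 5 beats Proposal 1, a majority cycle.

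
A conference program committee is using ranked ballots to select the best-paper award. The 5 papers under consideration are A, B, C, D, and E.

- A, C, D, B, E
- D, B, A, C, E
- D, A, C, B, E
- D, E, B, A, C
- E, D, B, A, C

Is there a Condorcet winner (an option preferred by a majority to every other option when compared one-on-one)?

Yes

Head-to-head results (5 voters total):
A vs B: B wins 3–2.
A vs C: A wins 5–0.
A vs D: D wins 4–1.
A vs E: A wins 3–2.
B vs C: B wins 3–2.
B vs D: D wins 5–0.
B vs E: B wins 3–2.
C vs D: D wins 4–1.
C vs E: C wins 3–2.
D vs E: D wins 4–1.
D beats each rival — A (4–1), B (5–0), C (4–1), E (4–1) — so D is the Condorcet winner.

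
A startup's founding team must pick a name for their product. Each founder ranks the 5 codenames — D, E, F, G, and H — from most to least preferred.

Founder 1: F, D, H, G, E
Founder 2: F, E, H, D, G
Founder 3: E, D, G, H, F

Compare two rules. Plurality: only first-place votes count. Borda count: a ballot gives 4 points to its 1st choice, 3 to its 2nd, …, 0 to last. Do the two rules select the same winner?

Plurality first-place counts: D 0, E 1, F 2, G 0, H 0 → F.
Borda totals: D 7, E 7, F 8, G 3, H 5 → F.
The two rules agree on F.

Yes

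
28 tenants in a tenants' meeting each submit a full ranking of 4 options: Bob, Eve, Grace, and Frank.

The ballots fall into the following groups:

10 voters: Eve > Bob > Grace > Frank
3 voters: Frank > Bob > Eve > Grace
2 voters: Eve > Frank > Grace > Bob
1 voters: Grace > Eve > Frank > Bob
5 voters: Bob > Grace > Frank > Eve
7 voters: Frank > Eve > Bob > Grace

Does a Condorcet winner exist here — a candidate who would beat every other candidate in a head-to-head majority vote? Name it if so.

Head-to-head results (28 voters total):
Bob vs Eve: Eve wins 20–8.
Bob vs Grace: Bob wins 25–3.
Bob vs Frank: Bob wins 15–13.
Eve vs Grace: Eve wins 22–6.
Eve vs Frank: Frank wins 15–13.
Grace vs Frank: Grace wins 16–12.
No candidate beats all others: Bob beats Frank beats Eve beats Bob, a majority cycle.

None — there is no Condorcet winner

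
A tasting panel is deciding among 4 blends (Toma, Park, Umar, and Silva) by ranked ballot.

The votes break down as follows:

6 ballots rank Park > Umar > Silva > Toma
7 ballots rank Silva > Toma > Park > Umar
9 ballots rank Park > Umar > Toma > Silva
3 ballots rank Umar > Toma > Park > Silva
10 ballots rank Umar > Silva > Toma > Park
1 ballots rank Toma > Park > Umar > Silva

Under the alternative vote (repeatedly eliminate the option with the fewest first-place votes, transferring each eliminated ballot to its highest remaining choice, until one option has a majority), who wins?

Park

Round 1: Park 15, Umar 13, Silva 7, Toma 1. Toma has the fewest and is eliminated.
Round 2: Park 16, Umar 13, Silva 7. Silva has the fewest and is eliminated.
Round 3: Park 23, Umar 13. Park has a majority.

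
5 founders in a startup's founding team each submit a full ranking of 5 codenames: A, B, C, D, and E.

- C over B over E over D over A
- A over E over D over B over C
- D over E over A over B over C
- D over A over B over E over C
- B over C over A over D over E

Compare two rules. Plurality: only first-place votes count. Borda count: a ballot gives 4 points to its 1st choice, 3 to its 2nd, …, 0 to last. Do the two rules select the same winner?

Plurality first-place counts: A 1, B 1, C 1, D 2, E 0 → D.
Borda totals: A 11, B 11, C 7, D 12, E 9 → D.
The two rules agree on D.

Yes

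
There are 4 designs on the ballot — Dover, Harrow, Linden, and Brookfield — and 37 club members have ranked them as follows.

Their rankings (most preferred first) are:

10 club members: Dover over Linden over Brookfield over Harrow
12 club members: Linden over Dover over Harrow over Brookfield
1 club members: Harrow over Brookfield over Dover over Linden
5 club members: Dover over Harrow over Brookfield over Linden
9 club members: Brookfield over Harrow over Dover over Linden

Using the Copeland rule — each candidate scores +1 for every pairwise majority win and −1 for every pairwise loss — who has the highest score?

Pairwise results:
  Dover vs Harrow: Dover wins 27–10.
  Dover vs Linden: Dover wins 25–12.
  Dover vs Brookfield: Dover wins 27–10.
  Harrow vs Linden: Linden wins 22–15.
  Harrow vs Brookfield: Brookfield wins 19–18.
  Linden vs Brookfield: Linden wins 22–15.
Copeland scores (wins − losses):
  Dover: 3 − 0 = 3
  Harrow: 0 − 3 = -3
  Linden: 2 − 1 = 1
  Brookfield: 1 − 2 = -1
Dover has the best Copeland score.

Dover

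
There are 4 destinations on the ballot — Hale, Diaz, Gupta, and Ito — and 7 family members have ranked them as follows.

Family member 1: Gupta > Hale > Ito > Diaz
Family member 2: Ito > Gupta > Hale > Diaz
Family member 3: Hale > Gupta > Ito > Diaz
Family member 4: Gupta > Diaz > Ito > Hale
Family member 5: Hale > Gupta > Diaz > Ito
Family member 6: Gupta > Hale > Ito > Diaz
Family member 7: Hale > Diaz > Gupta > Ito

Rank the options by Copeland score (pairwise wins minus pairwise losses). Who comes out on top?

Gupta

Pairwise results:
  Hale vs Diaz: Hale wins 6–1.
  Hale vs Gupta: Gupta wins 4–3.
  Hale vs Ito: Hale wins 5–2.
  Diaz vs Gupta: Gupta wins 6–1.
  Diaz vs Ito: Ito wins 4–3.
  Gupta vs Ito: Gupta wins 6–1.
Copeland scores (wins − losses):
  Hale: 2 − 1 = 1
  Diaz: 0 − 3 = -3
  Gupta: 3 − 0 = 3
  Ito: 1 − 2 = -1
Gupta has the best Copeland score.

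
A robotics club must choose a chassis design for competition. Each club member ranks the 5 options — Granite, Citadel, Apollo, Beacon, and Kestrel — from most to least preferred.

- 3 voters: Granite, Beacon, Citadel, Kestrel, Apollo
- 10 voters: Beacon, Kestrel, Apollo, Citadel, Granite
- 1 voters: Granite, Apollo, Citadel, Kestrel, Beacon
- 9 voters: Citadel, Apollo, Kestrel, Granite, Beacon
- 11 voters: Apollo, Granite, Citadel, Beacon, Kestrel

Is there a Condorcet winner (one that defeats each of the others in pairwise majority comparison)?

Yes

Head-to-head results (34 voters total):
Granite vs Citadel: Citadel wins 19–15.
Granite vs Apollo: Apollo wins 30–4.
Granite vs Beacon: Granite wins 24–10.
Granite vs Kestrel: Kestrel wins 19–15.
Citadel vs Apollo: Apollo wins 22–12.
Citadel vs Beacon: Citadel wins 21–13.
Citadel vs Kestrel: Citadel wins 24–10.
Apollo vs Beacon: Apollo wins 21–13.
Apollo vs Kestrel: Apollo wins 21–13.
Beacon vs Kestrel: Beacon wins 24–10.
Apollo beats each rival — Granite (30–4), Citadel (22–12), Beacon (21–13), Kestrel (21–13) — so Apollo is the Condorcet winner.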